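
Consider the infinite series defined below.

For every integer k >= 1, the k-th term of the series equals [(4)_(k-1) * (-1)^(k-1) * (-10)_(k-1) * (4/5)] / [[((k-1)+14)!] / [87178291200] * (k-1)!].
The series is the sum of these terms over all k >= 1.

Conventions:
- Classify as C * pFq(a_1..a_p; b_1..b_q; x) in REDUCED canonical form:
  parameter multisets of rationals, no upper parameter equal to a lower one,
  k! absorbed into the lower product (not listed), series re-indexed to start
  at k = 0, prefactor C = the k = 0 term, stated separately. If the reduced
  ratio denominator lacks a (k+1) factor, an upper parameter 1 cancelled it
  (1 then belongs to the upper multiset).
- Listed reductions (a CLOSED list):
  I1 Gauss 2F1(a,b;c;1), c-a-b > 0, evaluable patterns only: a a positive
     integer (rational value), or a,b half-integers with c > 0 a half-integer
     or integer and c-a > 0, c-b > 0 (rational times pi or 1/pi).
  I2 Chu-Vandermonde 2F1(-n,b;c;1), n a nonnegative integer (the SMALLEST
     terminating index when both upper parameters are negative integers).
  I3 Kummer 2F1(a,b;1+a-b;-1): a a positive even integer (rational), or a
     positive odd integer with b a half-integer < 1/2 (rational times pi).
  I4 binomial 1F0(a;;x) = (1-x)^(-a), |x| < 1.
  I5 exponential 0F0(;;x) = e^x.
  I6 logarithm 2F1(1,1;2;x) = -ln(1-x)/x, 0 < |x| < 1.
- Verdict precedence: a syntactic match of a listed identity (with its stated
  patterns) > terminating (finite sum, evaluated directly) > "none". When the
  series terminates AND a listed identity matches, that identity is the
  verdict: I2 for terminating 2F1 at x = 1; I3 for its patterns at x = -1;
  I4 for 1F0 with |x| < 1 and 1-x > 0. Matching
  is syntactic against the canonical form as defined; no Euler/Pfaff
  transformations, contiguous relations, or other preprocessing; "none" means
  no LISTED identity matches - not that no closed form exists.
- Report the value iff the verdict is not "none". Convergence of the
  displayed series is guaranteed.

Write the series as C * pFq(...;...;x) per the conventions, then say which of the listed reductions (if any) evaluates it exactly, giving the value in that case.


Key observation: t_0 being 4/5, the denominator's factorial ratio (C = 4/5) is a lower Pochhammer.
Step ratio: r(k) = (-1) * (k-10) (k+4) / [(k+15) (k+1)] - poly over poly, x = (-1) from leading terms; C = 4/5 at k = 0.

With C = 4/5: the canonical form is 2F1(-10, 4; 15; -1). Verdict: Kummer (I3) applies (x = -1; c = 15 equals 1+a-b for upper {-10, 4}: listed pattern). Sum: 182/15.


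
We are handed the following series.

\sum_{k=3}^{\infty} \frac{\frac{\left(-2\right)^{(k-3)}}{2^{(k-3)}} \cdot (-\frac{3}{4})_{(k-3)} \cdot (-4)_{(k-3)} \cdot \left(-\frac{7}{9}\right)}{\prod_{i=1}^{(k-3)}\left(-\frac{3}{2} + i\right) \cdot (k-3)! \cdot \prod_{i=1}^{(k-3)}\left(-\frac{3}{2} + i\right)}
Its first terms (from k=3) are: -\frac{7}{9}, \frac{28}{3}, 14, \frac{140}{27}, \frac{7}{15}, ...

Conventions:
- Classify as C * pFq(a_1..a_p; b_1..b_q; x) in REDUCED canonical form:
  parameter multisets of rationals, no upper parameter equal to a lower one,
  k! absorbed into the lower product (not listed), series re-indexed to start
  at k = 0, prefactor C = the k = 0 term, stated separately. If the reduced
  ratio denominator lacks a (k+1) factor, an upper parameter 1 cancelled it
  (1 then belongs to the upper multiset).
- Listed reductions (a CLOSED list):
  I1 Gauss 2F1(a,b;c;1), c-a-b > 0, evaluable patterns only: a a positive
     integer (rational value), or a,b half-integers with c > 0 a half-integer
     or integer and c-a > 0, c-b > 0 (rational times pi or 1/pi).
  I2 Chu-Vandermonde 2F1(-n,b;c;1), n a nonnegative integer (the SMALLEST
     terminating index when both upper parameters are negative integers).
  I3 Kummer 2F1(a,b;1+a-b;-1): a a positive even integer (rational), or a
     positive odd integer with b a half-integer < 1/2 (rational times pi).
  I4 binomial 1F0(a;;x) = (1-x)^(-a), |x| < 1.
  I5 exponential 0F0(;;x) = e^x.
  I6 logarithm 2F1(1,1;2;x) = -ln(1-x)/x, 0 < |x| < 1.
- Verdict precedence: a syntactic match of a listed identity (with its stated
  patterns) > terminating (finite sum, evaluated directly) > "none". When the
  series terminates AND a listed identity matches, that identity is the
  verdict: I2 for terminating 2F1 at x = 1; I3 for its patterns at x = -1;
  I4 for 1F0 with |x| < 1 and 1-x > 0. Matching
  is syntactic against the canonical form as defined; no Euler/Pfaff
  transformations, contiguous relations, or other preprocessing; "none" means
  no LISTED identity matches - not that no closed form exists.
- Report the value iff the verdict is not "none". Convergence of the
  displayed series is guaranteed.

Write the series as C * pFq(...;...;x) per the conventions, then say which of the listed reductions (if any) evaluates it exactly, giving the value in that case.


The series (x = -1) is 2F2: upper {-4, -\frac{3}{4}}, lower {-\frac{1}{2}, -\frac{1}{2}}, prefactor -\frac{7}{9}. Verdict: terminating. With -4 upstairs the series is a 5-term polynomial sum; evaluated term by term. Hence: \frac{3808}{135}.

Key step: from the first term -\frac{7}{9}: the two k-th powers (prefactor -7/9) combine into one argument.
Ratio: r(k) = -1 * (k-4) (k-\frac{3}{4}) / [(k-\frac{1}{2}) (k-\frac{1}{2}) (k+1)] - rational in k. x = -1; t_0 = -\frac{7}{9}; negate the roots.


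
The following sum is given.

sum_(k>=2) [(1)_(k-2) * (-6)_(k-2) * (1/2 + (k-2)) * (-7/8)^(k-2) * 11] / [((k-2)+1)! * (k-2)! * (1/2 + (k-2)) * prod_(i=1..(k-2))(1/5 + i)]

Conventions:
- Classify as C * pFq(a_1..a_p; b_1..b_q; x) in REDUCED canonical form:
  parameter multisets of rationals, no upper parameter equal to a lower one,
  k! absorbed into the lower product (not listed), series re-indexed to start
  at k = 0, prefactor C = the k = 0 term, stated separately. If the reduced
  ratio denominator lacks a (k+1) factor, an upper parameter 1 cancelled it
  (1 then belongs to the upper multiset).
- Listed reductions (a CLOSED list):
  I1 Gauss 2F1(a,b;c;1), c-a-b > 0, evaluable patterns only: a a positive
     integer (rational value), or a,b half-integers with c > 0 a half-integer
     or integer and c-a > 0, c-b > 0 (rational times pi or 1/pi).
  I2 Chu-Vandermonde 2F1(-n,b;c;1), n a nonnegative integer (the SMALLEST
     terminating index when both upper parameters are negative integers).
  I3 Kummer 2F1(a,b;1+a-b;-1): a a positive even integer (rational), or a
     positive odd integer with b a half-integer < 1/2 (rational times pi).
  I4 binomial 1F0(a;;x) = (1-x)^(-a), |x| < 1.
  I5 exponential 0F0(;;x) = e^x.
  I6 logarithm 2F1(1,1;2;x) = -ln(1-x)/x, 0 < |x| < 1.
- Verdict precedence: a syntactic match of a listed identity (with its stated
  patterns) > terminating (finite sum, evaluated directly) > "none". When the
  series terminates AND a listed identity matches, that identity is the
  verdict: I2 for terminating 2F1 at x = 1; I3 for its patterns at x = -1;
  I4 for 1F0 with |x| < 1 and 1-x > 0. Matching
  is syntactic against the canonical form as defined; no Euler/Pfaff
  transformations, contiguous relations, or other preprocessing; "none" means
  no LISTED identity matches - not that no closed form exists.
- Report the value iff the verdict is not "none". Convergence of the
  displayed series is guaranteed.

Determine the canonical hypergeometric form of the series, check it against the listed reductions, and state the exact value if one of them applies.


At argument -7/8: a 2F2 with upper {-6, 1}, lower {6/5, 2}, scaled by C = 11. Verdict: terminating. With -6 upstairs the series is a 7-term polynomial sum; evaluated term by term. Sum: 3404664344897/60850962432.

Structural cue: from the first term 11: the lower running product (prefactor 11) is a rising factorial.
Step ratio: r(k) = (-7/8) * (k-6) (k+1) / [(k+6/5) (k+2) (k+1)] - rational; roots negated = parameters, x = (-7/8), C = 11.


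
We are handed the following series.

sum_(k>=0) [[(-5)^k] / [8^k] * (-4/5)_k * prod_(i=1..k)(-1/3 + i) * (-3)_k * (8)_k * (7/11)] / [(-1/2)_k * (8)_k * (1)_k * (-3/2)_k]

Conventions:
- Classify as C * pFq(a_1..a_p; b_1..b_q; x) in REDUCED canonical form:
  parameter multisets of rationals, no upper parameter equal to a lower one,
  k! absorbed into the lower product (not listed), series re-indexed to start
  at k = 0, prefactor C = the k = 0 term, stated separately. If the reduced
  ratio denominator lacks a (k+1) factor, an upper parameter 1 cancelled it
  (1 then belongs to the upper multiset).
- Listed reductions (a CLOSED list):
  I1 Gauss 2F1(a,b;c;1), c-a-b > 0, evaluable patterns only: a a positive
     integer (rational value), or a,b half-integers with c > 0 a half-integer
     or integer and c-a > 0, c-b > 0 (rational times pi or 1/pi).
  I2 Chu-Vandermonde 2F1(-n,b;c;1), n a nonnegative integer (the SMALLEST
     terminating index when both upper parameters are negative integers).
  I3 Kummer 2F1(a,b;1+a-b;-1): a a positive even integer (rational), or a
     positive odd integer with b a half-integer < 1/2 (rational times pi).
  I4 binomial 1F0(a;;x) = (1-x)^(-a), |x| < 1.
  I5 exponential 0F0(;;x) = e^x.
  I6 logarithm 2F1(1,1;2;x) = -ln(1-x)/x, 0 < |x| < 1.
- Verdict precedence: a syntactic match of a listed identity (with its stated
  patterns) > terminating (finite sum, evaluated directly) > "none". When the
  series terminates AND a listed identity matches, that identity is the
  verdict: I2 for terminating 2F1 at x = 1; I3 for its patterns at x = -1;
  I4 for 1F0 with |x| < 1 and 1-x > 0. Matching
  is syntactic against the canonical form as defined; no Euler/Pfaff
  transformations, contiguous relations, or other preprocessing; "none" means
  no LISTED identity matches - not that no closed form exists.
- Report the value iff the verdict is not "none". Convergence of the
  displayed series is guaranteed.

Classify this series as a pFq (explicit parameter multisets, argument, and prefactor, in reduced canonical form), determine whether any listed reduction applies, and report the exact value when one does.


Key observation: x = (-5/8) and the running product (C = 7/11, x = -5/8) telescopes to a rising factorial.
Ratio: r(k) = (-5/8) * (k-3) (k-4/5) (k+2/3) / [(k-3/2) (k-1/2) (k+1)] - poly over poly, x = (-5/8) from leading terms; C = 7/11 at k = 0.

At argument -5/8: a 3F2 with upper {-3, -4/5, 2/3}, lower {-3/2, -1/2}, scaled by C = 7/11. Verdict: terminating at k = 3: the factor (-3)_k kills every later term; summing the 4 survivors is exact. Hence: 91/81.


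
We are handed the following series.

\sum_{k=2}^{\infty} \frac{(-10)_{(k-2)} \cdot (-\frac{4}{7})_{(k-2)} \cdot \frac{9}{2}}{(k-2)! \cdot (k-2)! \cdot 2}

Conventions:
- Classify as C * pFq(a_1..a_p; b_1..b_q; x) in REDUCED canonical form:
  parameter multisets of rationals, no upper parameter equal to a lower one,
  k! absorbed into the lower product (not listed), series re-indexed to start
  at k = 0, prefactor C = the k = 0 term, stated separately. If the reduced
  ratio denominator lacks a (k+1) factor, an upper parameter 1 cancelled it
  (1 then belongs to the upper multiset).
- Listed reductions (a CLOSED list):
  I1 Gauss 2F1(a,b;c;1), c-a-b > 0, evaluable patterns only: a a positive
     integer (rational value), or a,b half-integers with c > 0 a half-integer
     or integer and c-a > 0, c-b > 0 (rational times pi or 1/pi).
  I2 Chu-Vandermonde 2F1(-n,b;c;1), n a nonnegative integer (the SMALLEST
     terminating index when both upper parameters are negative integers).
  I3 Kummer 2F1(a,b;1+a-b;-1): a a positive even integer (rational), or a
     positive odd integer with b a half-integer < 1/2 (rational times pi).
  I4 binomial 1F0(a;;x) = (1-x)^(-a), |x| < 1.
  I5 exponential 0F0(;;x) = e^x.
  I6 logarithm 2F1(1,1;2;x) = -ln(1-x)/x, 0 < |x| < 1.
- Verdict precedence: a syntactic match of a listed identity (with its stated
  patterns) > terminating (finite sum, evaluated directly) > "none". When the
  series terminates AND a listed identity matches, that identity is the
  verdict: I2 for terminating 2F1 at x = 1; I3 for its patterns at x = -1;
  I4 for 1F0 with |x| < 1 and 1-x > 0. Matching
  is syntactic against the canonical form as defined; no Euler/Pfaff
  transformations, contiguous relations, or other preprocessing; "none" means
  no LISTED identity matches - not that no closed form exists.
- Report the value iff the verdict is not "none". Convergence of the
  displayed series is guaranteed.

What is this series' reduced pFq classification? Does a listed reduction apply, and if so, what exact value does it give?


Key observation: t_0 = \frac{9}{4} here, and the denominator's factorial ratio (prefactor 9/4) is a lower Pochhammer.
Ratio: r(k) = 1 * (k-10) (k-\frac{4}{7}) / [(k+1) (k+1)] - rational in k. x = 1; t_0 = \frac{9}{4}; negate the roots.

Reduced: x = 1, 2F1, upper = {-10, -\frac{4}{7}}, lower = {1}, C = \frac{9}{4}. Verdict: Vandermonde's identity (I2) fires (terminating 2F1 at x = 1 with n = 10, b = -4/7, c = 1). Its exact value is \frac{19445932935}{1977326743}.


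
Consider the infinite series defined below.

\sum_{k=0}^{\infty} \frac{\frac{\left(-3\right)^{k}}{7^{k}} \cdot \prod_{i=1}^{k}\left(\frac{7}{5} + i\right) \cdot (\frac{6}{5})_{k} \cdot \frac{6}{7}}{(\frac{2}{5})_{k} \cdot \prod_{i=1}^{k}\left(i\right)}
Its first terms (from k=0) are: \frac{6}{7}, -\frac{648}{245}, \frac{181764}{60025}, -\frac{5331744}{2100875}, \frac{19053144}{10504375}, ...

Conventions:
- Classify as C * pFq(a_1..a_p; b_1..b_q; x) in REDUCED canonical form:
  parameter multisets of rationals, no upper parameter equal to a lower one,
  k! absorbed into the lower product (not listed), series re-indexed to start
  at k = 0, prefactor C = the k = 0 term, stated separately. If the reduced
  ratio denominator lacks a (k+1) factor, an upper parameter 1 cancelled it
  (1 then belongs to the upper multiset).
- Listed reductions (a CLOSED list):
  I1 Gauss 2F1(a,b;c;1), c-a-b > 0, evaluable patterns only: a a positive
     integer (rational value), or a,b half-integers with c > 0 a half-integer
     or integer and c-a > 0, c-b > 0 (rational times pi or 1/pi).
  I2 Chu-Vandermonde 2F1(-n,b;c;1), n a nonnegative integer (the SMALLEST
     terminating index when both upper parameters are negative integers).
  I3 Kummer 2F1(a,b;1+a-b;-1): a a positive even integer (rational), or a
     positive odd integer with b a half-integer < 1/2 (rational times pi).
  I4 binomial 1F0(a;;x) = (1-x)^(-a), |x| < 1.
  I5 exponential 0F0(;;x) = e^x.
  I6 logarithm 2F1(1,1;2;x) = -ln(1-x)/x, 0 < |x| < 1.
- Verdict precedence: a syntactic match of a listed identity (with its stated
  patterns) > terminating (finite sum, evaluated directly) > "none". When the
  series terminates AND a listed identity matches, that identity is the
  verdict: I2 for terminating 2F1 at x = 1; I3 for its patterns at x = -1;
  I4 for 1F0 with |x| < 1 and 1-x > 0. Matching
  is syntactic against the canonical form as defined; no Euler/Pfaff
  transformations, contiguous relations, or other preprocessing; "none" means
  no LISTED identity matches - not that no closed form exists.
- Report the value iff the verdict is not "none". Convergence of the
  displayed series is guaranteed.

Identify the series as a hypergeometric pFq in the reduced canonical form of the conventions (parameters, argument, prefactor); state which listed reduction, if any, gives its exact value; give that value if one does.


Classification (C = \frac{6}{7}): 2F1 with upper {\frac{6}{5}, \frac{12}{5}}, lower {\frac{2}{5}}, argument x = -\frac{3}{7}. Verdict: none. Every listed pattern misses the 2F1 form at -\frac{3}{7}, upper {\frac{6}{5}, \frac{12}{5}}.

Key observation: x = -\frac{3}{7} and the two geometric factors (C = 6/7) combine into one argument.
Consecutive-term ratio: r(k) = -\frac{3}{7} * (k+\frac{6}{5}) (k+\frac{12}{5}) / [(k+\frac{2}{5}) (k+1)] ; factor over Q: parameters, x = -\frac{3}{7}, and C = \frac{6}{7}.


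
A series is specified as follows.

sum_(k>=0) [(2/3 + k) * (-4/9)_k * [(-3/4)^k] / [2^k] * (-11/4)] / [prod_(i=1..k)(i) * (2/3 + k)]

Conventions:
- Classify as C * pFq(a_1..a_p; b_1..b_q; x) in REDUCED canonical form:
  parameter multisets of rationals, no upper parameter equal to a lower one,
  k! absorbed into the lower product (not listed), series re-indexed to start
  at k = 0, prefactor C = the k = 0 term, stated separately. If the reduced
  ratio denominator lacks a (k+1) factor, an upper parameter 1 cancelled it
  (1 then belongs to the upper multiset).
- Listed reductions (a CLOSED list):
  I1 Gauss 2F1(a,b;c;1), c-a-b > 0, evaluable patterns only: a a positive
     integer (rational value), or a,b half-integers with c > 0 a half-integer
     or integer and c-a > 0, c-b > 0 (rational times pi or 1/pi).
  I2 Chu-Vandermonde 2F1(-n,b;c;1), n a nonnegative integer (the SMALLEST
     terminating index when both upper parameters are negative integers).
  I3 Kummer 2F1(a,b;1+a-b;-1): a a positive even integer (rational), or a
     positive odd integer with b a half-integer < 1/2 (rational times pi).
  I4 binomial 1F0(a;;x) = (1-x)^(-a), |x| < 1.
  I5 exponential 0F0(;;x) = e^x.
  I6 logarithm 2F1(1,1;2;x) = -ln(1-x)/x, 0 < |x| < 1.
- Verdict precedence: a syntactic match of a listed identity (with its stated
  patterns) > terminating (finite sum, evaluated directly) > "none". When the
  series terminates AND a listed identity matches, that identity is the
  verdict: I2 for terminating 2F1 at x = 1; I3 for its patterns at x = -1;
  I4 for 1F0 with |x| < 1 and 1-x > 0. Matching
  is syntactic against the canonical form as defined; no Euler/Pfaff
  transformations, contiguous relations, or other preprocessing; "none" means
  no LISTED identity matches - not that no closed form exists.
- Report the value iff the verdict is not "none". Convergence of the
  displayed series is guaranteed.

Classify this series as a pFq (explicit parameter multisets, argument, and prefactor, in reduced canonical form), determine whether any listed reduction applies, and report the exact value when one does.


With C = -11/4: the canonical form is 1F0(-4/9; -; -3/8). Verdict: the binomial series (I4) applies (the 1F0 binomial series: exponent 4/9, x = -3/8). Exact value: (-11/4) * (11/8)^(4/9).

Key observation: t_0 = -11/4 here, and the product of the first k integers (C = -11/4) is k!.
Step ratio: r(k) = (-3/8) * (k-4/9) / [(k+1)] ; factor over Q: parameters, x = (-3/8), and C = -11/4.


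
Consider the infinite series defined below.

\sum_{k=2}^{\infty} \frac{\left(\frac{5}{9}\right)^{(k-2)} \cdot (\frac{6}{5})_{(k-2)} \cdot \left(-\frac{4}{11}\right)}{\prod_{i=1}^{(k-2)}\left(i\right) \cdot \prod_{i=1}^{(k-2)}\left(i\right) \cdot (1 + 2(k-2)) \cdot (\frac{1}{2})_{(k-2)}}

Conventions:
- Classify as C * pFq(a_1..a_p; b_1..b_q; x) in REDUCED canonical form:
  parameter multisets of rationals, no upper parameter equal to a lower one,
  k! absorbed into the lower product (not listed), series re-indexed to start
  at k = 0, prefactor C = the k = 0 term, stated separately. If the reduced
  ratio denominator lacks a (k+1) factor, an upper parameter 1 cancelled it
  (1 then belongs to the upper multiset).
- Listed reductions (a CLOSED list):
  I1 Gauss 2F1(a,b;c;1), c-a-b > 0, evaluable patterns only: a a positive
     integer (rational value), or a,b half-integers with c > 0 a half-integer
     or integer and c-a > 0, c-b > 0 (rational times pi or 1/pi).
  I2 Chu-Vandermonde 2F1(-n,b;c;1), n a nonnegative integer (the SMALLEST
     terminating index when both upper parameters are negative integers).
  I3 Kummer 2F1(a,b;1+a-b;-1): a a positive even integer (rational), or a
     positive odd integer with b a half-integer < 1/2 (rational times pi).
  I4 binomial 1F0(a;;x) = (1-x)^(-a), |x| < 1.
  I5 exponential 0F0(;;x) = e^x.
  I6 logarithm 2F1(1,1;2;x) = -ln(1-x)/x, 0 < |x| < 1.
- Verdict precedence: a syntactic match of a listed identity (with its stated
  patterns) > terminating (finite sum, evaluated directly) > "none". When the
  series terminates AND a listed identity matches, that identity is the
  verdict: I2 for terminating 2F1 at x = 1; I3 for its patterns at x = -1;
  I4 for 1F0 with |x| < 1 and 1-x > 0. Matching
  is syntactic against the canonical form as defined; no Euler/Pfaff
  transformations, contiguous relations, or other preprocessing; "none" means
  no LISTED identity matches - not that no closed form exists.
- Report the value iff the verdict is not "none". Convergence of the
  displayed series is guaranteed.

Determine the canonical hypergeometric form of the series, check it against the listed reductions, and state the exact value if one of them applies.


First insight: x = \frac{5}{9} and the product of the first k integers (prefactor -4/11) is k!.
Consecutive-term ratio: r(k) = \frac{5}{9} * (k+\frac{6}{5}) / [(k+1) (k+\frac{3}{2}) (k+1)] - rational; roots negated = parameters, x = \frac{5}{9}, C = -\frac{4}{11}.

With C = -\frac{4}{11}: the canonical form is 1F2(\frac{6}{5}; 1, \frac{3}{2}; \frac{5}{9}). Verdict: no listed reduction: x = \frac{5}{9} and upper {\frac{6}{5}} fail every I1-I6 pattern.


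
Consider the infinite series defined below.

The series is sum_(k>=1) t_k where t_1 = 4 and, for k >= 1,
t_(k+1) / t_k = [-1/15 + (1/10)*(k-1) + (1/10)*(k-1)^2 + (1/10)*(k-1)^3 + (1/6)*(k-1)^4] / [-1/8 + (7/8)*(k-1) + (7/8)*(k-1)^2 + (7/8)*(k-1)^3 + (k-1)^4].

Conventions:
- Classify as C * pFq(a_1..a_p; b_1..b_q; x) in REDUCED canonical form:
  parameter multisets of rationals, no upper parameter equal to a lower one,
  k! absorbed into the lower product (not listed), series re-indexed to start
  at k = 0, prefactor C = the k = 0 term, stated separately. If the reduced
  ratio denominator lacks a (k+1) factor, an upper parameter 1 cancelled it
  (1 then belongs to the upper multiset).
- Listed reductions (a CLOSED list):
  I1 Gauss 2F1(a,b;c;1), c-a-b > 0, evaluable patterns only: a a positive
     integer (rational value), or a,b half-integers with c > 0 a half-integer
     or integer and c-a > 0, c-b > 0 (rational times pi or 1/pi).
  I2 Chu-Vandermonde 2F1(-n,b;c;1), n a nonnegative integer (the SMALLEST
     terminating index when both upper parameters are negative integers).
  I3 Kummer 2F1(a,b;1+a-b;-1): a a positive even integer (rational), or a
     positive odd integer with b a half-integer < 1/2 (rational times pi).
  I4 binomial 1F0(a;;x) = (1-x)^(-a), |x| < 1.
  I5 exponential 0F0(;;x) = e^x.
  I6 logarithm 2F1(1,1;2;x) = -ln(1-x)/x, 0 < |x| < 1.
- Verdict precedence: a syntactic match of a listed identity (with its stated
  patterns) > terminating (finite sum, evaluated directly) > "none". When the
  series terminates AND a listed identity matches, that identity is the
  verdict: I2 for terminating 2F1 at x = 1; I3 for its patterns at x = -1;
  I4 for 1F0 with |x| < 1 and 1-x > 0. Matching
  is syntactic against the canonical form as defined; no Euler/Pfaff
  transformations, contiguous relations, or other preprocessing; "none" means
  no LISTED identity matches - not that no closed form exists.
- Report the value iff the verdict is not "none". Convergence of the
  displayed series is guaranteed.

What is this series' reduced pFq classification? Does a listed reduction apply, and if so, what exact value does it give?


This is 4 * 2F1(-2/5, 1; -1/8; 1/6) in reduced canonical form. Verdict: none. Every listed pattern misses the 2F1 form at 1/6, upper {-2/5, 1}.

Key observation: from the first term 4: roots of the ratio polynomials (prefactor 4) are the negated parameters.
Step ratio: r(k) = (1/6) * (k-2/5) (k+1) / [(k-1/8) (k+1)] ; factor over Q: parameters, x = (1/6), and C = 4.


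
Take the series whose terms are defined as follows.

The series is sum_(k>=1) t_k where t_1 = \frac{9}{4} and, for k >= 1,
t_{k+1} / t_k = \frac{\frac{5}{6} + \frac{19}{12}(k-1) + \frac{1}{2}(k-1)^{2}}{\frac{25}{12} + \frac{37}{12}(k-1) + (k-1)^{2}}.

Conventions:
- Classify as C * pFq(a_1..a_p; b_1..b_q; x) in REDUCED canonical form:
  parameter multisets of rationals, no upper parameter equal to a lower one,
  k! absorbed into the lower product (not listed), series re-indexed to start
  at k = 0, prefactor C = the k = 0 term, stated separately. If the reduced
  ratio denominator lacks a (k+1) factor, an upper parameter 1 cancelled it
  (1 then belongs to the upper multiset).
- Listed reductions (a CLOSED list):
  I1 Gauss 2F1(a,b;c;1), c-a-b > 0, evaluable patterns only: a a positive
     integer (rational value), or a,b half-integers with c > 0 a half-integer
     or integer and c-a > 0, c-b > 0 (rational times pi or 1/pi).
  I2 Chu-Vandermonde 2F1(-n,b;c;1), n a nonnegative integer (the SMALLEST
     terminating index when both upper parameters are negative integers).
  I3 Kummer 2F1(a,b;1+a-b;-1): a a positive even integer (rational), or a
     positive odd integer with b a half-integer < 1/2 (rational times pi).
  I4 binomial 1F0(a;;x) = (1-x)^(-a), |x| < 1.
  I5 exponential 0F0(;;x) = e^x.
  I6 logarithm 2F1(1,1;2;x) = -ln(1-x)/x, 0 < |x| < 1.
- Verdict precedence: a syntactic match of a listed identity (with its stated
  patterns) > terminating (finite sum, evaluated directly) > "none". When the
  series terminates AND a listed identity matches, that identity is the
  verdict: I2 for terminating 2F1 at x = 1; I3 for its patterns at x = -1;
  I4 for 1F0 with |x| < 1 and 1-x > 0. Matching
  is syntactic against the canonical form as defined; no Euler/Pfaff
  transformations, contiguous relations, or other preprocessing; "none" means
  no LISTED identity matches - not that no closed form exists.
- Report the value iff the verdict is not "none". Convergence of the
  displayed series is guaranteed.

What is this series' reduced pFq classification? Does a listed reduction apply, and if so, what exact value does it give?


Canonical form: C = \frac{9}{4} times 2F1 with upper {\frac{2}{3}, \frac{5}{2}}, lower {\frac{25}{12}}, x = \frac{1}{2}. Verdict: none - this 2F1 at x = \frac{1}{2} matches no listed pattern, and upper {\frac{2}{3}, \frac{5}{2}} holds no stopper.

The tell: t_0 = \frac{9}{4} here, and roots of the ratio polynomials (C = 9/4) are the negated parameters.
Ratio: r(k) = \frac{1}{2} * (k+\frac{2}{3}) (k+\frac{5}{2}) / [(k+\frac{25}{12}) (k+1)] ; factor over Q: parameters, x = \frac{1}{2}, and C = \frac{9}{4}.


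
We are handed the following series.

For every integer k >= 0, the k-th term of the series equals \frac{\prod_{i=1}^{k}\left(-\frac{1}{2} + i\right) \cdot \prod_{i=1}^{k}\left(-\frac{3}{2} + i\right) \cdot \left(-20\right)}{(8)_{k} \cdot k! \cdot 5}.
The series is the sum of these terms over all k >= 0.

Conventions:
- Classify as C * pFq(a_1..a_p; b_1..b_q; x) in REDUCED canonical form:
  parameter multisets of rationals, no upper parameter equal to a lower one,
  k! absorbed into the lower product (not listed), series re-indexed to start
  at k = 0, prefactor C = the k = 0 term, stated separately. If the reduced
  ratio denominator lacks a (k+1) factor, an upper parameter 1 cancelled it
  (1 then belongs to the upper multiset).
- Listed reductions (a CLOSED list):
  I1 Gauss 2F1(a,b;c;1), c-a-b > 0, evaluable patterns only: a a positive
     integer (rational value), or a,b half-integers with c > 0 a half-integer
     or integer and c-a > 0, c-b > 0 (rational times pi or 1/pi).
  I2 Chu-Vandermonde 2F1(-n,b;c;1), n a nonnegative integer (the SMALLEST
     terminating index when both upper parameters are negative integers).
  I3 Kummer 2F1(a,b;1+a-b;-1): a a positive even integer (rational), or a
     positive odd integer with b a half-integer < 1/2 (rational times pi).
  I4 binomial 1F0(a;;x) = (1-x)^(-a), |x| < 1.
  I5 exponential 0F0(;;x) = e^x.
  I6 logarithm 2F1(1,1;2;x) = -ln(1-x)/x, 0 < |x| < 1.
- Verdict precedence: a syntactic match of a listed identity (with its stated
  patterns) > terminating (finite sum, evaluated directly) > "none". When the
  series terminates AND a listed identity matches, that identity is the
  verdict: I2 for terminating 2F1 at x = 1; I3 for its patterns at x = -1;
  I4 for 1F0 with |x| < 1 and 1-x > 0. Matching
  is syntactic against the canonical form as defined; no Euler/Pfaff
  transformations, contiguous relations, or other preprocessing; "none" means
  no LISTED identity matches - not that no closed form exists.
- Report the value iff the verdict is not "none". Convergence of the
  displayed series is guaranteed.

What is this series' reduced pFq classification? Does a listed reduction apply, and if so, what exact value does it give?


x = 1 here; the reduced form reads 2F1, upper {-\frac{1}{2}, \frac{1}{2}}, lower {8}, C = -4. Verdict: the half-integer Gauss pattern (I1) fires (x = 1; upper {-\frac{1}{2}, \frac{1}{2}} half-integers, c = 8 in the evaluable pattern). Hence: \left(-\frac{33554432}{2760615}\right) / \pi.

First insight: with t_0 = -4, the constant factors (C = -4, x = 1) combine into one prefactor.
Adjacent-term ratio: r(k) = 1 * (k-\frac{1}{2}) (k+\frac{1}{2}) / [(k+8) (k+1)] ; factor over Q: parameters, x = 1, and C = -4.


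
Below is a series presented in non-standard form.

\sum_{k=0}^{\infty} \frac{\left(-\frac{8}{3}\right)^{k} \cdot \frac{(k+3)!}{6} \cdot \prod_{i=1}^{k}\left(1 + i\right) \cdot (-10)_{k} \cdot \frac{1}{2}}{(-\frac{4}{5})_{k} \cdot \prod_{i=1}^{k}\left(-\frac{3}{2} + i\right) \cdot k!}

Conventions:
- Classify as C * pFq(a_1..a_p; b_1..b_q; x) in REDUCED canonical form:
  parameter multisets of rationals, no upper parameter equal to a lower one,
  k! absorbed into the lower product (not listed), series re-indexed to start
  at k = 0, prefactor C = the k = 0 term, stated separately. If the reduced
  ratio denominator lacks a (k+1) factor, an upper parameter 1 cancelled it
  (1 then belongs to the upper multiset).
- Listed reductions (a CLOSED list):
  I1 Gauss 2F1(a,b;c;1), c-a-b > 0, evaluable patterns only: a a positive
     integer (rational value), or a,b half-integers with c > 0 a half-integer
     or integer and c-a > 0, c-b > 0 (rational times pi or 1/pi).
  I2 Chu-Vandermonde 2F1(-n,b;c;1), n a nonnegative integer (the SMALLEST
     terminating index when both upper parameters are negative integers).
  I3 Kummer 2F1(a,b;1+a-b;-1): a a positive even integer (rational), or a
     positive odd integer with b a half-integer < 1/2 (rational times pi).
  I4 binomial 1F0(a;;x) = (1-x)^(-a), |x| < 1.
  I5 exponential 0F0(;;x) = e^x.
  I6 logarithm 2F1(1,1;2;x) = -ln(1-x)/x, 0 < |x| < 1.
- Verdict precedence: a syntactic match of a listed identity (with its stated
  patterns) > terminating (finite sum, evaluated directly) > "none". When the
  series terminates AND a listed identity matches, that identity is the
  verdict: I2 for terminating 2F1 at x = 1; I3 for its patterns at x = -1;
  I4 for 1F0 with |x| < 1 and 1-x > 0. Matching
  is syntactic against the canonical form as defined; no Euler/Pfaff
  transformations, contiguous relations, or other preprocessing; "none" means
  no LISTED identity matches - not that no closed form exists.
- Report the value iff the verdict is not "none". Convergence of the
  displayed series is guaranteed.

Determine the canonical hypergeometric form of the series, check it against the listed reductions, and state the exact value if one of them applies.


This is \frac{1}{2} * 3F2(-10, 2, 4; -\frac{4}{5}, -\frac{1}{2}; -\frac{8}{3}) in reduced canonical form. Verdict: terminating - upper -10 stops the sum at k = 10; the 11 terms are added exactly. Exact value: \frac{266595893507512867694983007}{52180602545214}.

Key observation: with t_0 = \frac{1}{2}, the lower running product (prefactor 1/2) is a rising factorial.
Adjacent-term ratio: r(k) = -\frac{8}{3} * (k-10) (k+2) (k+4) / [(k-\frac{4}{5}) (k-\frac{1}{2}) (k+1)] - rational in k, leading ratio -\frac{8}{3}; with t_0 = \frac{1}{2}, classification follows.


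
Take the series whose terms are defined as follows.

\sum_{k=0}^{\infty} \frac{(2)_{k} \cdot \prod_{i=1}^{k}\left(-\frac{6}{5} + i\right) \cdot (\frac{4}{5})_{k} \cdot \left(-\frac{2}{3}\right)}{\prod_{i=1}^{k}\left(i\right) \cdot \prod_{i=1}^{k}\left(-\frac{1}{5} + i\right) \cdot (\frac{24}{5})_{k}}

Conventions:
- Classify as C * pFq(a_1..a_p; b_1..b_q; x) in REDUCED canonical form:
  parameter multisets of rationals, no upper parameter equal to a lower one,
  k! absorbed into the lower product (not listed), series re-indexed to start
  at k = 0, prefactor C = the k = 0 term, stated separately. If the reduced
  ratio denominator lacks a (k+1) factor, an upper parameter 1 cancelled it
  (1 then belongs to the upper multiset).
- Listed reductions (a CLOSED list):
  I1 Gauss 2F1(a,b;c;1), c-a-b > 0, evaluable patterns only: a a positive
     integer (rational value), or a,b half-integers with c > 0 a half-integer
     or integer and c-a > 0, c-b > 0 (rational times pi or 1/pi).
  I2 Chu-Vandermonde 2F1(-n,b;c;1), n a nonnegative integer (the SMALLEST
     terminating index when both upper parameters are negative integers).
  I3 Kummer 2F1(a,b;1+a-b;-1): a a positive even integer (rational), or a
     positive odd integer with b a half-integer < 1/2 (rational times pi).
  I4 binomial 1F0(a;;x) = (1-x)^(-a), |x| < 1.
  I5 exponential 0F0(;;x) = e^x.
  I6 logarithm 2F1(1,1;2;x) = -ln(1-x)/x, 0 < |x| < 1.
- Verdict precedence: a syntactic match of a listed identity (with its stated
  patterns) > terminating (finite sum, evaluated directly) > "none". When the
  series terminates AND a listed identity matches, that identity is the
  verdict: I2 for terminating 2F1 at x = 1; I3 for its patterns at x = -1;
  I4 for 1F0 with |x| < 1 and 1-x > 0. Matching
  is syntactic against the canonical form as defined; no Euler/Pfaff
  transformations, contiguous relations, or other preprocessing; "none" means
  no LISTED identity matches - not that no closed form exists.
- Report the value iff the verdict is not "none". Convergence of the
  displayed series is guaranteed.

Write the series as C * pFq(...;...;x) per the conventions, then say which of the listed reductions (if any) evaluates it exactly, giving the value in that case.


With C = -\frac{2}{3}: the canonical form is 2F1(-\frac{1}{5}, 2; \frac{24}{5}; 1). Verdict (x = 1): the Gauss summation I1 applies (x = 1: the Gamma ratio telescopes since c-a-b = 3 > 0 and a = 2 in Z>0). Value: -\frac{133}{225}.

The tell: t_0 = -\frac{2}{3} here, and the product of the first k integers (C = -2/3) is k!.
Term ratio: r(k) = 1 * (k-\frac{1}{5}) (k+2) / [(k+\frac{24}{5}) (k+1)] ; factor over Q: parameters, x = 1, and C = -\frac{2}{3}.


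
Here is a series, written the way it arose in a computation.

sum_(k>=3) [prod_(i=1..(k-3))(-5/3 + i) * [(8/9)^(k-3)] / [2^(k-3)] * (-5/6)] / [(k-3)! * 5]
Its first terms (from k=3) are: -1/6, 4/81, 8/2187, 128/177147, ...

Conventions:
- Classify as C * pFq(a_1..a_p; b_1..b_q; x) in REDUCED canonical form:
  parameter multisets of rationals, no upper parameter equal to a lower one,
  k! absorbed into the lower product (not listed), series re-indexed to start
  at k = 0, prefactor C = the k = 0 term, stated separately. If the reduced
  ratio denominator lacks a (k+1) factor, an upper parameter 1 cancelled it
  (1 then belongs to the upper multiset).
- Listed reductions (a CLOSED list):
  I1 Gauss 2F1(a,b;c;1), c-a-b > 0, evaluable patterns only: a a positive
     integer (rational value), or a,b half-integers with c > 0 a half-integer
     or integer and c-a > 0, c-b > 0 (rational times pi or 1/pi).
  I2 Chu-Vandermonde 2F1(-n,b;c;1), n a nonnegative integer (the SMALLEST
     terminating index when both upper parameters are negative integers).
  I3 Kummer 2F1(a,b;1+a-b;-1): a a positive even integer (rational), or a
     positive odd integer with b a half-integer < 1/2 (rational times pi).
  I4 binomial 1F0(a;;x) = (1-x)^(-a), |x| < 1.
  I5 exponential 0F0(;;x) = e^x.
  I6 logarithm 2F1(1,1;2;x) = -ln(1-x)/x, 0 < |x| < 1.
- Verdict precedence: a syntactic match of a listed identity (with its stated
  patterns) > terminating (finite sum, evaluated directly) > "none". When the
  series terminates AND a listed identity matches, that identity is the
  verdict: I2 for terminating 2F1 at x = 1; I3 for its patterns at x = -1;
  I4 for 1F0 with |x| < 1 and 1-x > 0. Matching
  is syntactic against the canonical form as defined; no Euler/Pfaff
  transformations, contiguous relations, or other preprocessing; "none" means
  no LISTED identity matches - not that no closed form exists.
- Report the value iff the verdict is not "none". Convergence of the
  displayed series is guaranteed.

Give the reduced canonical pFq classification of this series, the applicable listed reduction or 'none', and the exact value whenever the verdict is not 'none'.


Reduced: x = 4/9, 1F0, upper = {-2/3}, lower = {-}, C = -1/6. Verdict: binomial (I4) fires (the 1F0 binomial series: exponent 2/3, x = 4/9). Sum: (-1/6) * (5/9)^(2/3).

Key observation: x = (4/9) and the two k-th powers (C = -1/6, x = 4/9) combine into one argument.
Term ratio: r(k) = (4/9) * (k-2/3) / [(k+1)] - rational in k. x = (4/9); t_0 = -1/6; negate the roots.


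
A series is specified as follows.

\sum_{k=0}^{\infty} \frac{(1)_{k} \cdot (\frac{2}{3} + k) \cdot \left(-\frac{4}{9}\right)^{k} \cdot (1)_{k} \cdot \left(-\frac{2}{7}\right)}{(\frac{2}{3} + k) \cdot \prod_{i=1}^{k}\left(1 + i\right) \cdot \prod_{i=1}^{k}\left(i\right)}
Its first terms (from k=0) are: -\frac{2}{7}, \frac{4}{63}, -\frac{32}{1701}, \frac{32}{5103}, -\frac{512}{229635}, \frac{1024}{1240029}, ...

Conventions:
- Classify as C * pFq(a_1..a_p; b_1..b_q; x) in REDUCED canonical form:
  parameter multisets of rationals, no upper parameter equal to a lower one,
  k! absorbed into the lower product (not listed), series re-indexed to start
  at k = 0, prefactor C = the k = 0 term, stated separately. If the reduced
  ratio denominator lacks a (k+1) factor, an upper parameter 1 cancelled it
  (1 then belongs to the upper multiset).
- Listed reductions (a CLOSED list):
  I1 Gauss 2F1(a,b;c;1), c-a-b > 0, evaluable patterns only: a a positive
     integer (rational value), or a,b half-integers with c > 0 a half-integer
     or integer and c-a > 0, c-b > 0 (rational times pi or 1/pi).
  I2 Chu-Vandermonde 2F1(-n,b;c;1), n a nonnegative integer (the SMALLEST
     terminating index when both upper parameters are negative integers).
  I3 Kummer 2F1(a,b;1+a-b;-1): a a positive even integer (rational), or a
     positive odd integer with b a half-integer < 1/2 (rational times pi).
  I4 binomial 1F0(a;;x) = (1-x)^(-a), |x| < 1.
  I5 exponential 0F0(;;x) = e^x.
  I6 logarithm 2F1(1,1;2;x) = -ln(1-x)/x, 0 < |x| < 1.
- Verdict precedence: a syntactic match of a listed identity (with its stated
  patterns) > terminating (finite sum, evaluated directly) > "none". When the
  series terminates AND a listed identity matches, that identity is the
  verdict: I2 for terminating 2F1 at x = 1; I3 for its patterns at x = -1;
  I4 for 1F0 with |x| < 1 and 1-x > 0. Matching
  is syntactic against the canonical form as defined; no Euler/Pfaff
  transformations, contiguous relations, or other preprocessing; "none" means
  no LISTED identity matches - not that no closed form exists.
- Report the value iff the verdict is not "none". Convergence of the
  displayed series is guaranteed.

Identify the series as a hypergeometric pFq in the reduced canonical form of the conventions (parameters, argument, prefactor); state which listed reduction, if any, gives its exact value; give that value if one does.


Reduced: x = -\frac{4}{9}, 2F1, upper = {1, 1}, lower = {2}, C = -\frac{2}{7}. Verdict at x = -\frac{4}{9}: the I6 logarithm reduction matches (the logarithm: parameters (1,1;2), x = -\frac{4}{9}). Its exact value is \left(-\frac{9}{14}\right) \cdot \ln\left(\frac{13}{9}\right).

Key observation: t_0 = -\frac{2}{7} here, and striking the common factor k + 2/3 reduces the term (C = -2/7, x = -4/9).
Adjacent-term ratio: r(k) = -\frac{4}{9} * (k+1) (k+1) / [(k+2) (k+1)] - rational in k. x = -\frac{4}{9}; t_0 = -\frac{2}{7}; negate the roots.


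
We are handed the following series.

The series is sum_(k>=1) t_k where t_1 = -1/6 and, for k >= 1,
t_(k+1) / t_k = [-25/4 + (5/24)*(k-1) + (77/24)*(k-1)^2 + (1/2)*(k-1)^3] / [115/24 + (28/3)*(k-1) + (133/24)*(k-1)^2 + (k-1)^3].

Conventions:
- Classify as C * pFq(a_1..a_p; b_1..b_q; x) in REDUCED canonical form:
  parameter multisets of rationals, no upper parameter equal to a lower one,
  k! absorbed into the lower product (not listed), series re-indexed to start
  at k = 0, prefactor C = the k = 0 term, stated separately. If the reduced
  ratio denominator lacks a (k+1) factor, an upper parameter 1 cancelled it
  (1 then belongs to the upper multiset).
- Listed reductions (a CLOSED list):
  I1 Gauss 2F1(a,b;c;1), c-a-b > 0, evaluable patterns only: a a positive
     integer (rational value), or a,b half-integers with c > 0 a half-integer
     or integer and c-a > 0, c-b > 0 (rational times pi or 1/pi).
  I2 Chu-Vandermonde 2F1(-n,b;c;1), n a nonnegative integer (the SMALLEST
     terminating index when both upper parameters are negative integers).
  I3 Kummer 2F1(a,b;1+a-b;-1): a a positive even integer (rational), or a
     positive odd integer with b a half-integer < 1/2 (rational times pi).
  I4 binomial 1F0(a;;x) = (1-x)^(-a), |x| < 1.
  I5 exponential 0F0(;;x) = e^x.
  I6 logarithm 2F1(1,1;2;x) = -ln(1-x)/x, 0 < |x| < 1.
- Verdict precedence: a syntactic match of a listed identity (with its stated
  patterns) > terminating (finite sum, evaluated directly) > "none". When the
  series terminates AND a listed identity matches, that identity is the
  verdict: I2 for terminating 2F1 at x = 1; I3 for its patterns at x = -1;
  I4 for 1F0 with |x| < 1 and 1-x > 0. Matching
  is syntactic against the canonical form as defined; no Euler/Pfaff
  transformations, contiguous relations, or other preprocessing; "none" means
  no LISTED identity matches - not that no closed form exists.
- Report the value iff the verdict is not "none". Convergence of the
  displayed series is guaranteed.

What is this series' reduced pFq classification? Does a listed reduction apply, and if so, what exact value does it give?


Classification (C = -1/6): 2F1 with upper {-5/4, 6}, lower {23/8}, argument x = 1/2. Verdict: none here - no I1-I6 shape fits x = 1/2 with lower {23/8}.

Key observation: x = (1/2) and factor the ratio over Q (C = -1/6, x = 1/2): negated roots = parameters.
Step ratio: r(k) = (1/2) * (k-5/4) (k+6) / [(k+23/8) (k+1)] ; factor over Q: parameters, x = (1/2), and C = -1/6.
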